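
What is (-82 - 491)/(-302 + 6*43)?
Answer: 573/44 ≈ 13.023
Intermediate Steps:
(-82 - 491)/(-302 + 6*43) = -573/(-302 + 258) = -573/(-44) = -573*(-1/44) = 573/44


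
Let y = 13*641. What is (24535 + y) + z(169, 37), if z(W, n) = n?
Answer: 32905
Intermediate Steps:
y = 8333
(24535 + y) + z(169, 37) = (24535 + 8333) + 37 = 32868 + 37 = 32905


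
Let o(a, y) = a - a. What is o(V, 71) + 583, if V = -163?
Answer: 583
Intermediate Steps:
o(a, y) = 0
o(V, 71) + 583 = 0 + 583 = 583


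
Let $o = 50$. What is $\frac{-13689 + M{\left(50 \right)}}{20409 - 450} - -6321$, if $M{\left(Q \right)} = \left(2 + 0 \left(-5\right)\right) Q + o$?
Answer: $\frac{42049100}{6653} \approx 6320.3$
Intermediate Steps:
$M{\left(Q \right)} = 50 + 2 Q$ ($M{\left(Q \right)} = \left(2 + 0 \left(-5\right)\right) Q + 50 = \left(2 + 0\right) Q + 50 = 2 Q + 50 = 50 + 2 Q$)
$\frac{-13689 + M{\left(50 \right)}}{20409 - 450} - -6321 = \frac{-13689 + \left(50 + 2 \cdot 50\right)}{20409 - 450} - -6321 = \frac{-13689 + \left(50 + 100\right)}{19959} + 6321 = \left(-13689 + 150\right) \frac{1}{19959} + 6321 = \left(-13539\right) \frac{1}{19959} + 6321 = - \frac{4513}{6653} + 6321 = \frac{42049100}{6653}$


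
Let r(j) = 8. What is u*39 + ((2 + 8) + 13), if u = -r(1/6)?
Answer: -289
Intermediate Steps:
u = -8 (u = -1*8 = -8)
u*39 + ((2 + 8) + 13) = -8*39 + ((2 + 8) + 13) = -312 + (10 + 13) = -312 + 23 = -289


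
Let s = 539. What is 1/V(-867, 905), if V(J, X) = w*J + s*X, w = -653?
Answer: 1/1053946 ≈ 9.4881e-7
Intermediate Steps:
V(J, X) = -653*J + 539*X
1/V(-867, 905) = 1/(-653*(-867) + 539*905) = 1/(566151 + 487795) = 1/1053946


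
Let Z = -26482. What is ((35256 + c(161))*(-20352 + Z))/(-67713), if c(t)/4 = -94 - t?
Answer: 534469608/22571 ≈ 23679.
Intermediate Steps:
c(t) = -376 - 4*t (c(t) = 4*(-94 - t) = -376 - 4*t)
((35256 + c(161))*(-20352 + Z))/(-67713) = ((35256 + (-376 - 4*161))*(-20352 - 26482))/(-67713) = ((35256 + (-376 - 644))*(-46834))*(-1/67713) = ((35256 - 1020)*(-46834))*(-1/67713) = (34236*(-46834))*(-1/67713) = -1603408824*(-1/67713) = 534469608/22571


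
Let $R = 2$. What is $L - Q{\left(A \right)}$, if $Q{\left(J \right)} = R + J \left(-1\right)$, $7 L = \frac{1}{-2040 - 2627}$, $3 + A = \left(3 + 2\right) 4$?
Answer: $\frac{490034}{32669} \approx 15.0$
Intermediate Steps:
$A = 17$ ($A = -3 + \left(3 + 2\right) 4 = -3 + 5 \cdot 4 = -3 + 20 = 17$)
$L = - \frac{1}{32669}$ ($L = \frac{1}{7 \left(-2040 - 2627\right)} = \frac{1}{7 \left(-4667\right)} = \frac{1}{7} \left(- \frac{1}{4667}\right) = - \frac{1}{32669} \approx -3.061 \cdot 10^{-5}$)
$Q{\left(J \right)} = 2 - J$ ($Q{\left(J \right)} = 2 + J \left(-1\right) = 2 - J$)
$L - Q{\left(A \right)} = - \frac{1}{32669} - \left(2 - 17\right) = - \frac{1}{32669} - -15 = - \frac{1}{32669} + 15 = \frac{490034}{32669}$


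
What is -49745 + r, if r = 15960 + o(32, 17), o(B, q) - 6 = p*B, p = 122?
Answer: -29875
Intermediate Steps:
o(B, q) = 6 + 122*B
r = 19870 (r = 15960 + (6 + 122*32) = 15960 + (6 + 3904) = 15960 + 3910 = 19870)
-49745 + r = -49745 + 19870 = -29875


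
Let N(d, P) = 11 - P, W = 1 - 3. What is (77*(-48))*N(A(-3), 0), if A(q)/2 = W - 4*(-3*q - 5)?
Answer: -40656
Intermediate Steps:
W = -2
A(q) = 36 + 24*q (A(q) = 2*(-2 - 4*(-3*q - 5)) = 2*(-2 - 4*(-5 - 3*q)) = 2*(-2 + (20 + 12*q)) = 2*(18 + 12*q) = 36 + 24*q)
(77*(-48))*N(A(-3), 0) = (77*(-48))*(11 - 1*0) = -3696*(11 + 0) = -3696*11 = -40656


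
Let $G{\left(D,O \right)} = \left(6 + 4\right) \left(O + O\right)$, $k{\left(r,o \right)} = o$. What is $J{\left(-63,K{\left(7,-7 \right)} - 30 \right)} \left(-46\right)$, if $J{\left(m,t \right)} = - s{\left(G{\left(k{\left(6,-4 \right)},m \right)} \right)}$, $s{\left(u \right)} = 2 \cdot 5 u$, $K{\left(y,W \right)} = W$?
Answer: $-579600$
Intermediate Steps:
$G{\left(D,O \right)} = 20 O$ ($G{\left(D,O \right)} = 10 \cdot 2 O = 20 O$)
$s{\left(u \right)} = 10 u$
$J{\left(m,t \right)} = - 200 m$ ($J{\left(m,t \right)} = - 10 \cdot 20 m = - 200 m$)
$J{\left(-63,K{\left(7,-7 \right)} - 30 \right)} \left(-46\right) = \left(-200\right) \left(-63\right) \left(-46\right) = 12600 \left(-46\right) = -579600$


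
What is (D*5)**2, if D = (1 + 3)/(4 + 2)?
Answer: 100/9 ≈ 11.111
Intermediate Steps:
D = 2/3 (D = 4/6 = 4*(1/6) = 2/3 ≈ 0.66667)
(D*5)**2 = ((2/3)*5)**2 = (10/3)**2 = 100/9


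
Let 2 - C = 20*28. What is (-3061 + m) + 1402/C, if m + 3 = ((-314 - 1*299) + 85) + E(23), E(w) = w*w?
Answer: -855278/279 ≈ -3065.5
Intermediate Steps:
E(w) = w**2
C = -558 (C = 2 - 20*28 = 2 - 1*560 = 2 - 560 = -558)
m = -2 (m = -3 + (((-314 - 1*299) + 85) + 23**2) = -3 + (((-314 - 299) + 85) + 529) = -3 + ((-613 + 85) + 529) = -3 + (-528 + 529) = -3 + 1 = -2)
(-3061 + m) + 1402/C = (-3061 - 2) + 1402/(-558) = -3063 + 1402*(-1/558) = -3063 - 701/279 = -855278/279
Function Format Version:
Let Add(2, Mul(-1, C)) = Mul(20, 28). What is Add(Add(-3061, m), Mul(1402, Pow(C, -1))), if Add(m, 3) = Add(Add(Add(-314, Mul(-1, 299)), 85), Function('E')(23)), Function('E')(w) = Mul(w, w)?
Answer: Rational(-855278, 279) ≈ -3065.5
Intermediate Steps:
Function('E')(w) = Pow(w, 2)
C = -558 (C = Add(2, Mul(-1, Mul(20, 28))) = Add(2, Mul(-1, 560)) = Add(2, -560) = -558)
m = -2 (m = Add(-3, Add(Add(Add(-314, Mul(-1, 299)), 85), Pow(23, 2))) = Add(-3, Add(Add(Add(-314, -299), 85), 529)) = Add(-3, Add(Add(-613, 85), 529)) = Add(-3, Add(-528, 529)) = Add(-3, 1) = -2)
Add(Add(-3061, m), Mul(1402, Pow(C, -1))) = Add(Add(-3061, -2), Mul(1402, Pow(-558, -1))) = Add(-3063, Mul(1402, Rational(-1, 558))) = Add(-3063, Rational(-701, 279)) = Rational(-855278, 279)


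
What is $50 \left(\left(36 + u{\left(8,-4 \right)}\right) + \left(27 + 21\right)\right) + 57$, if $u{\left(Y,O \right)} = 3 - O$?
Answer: $4607$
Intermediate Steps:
$50 \left(\left(36 + u{\left(8,-4 \right)}\right) + \left(27 + 21\right)\right) + 57 = 50 \left(\left(36 + \left(3 - -4\right)\right) + \left(27 + 21\right)\right) + 57 = 50 \left(\left(36 + \left(3 + 4\right)\right) + 48\right) + 57 = 50 \left(\left(36 + 7\right) + 48\right) + 57 = 50 \left(43 + 48\right) + 57 = 50 \cdot 91 + 57 = 4550 + 57 = 4607$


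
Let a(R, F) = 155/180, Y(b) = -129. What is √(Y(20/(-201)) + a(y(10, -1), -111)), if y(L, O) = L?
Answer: I*√4613/6 ≈ 11.32*I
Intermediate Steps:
a(R, F) = 31/36 (a(R, F) = 155*(1/180) = 31/36)
√(Y(20/(-201)) + a(y(10, -1), -111)) = √(-129 + 31/36) = √(-4613/36) = I*√4613/6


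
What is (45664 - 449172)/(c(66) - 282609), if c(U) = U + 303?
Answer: 14411/10080 ≈ 1.4297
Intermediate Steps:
c(U) = 303 + U
(45664 - 449172)/(c(66) - 282609) = (45664 - 449172)/((303 + 66) - 282609) = -403508/(369 - 282609) = -403508/(-282240) = -403508*(-1/282240) = 14411/10080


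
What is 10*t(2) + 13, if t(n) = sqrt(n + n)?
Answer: 33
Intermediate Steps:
t(n) = sqrt(2)*sqrt(n) (t(n) = sqrt(2*n) = sqrt(2)*sqrt(n))
10*t(2) + 13 = 10*(sqrt(2)*sqrt(2)) + 13 = 10*2 + 13 = 20 + 13 = 33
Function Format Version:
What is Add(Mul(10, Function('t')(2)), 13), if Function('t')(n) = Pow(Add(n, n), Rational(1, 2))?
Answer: 33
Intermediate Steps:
Function('t')(n) = Mul(Pow(2, Rational(1, 2)), Pow(n, Rational(1, 2))) (Function('t')(n) = Pow(Mul(2, n), Rational(1, 2)) = Mul(Pow(2, Rational(1, 2)), Pow(n, Rational(1, 2))))
Add(Mul(10, Function('t')(2)), 13) = Add(Mul(10, Mul(Pow(2, Rational(1, 2)), Pow(2, Rational(1, 2)))), 13) = Add(Mul(10, 2), 13) = Add(20, 13) = 33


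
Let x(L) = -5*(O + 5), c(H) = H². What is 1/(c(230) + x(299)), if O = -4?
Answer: 1/52895 ≈ 1.8905e-5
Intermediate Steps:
x(L) = -5 (x(L) = -5*(-4 + 5) = -5*1 = -5)
1/(c(230) + x(299)) = 1/(230² - 5) = 1/(52900 - 5) = 1/52895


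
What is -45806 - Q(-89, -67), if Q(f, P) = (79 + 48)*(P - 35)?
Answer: -32852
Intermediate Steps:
Q(f, P) = -4445 + 127*P (Q(f, P) = 127*(-35 + P) = -4445 + 127*P)
-45806 - Q(-89, -67) = -45806 - (-4445 + 127*(-67)) = -45806 - (-4445 - 8509) = -45806 - 1*(-12954) = -45806 + 12954 = -32852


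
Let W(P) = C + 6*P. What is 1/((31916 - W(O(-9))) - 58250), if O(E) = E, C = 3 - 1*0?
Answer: -1/26283 ≈ -3.8047e-5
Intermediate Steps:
C = 3 (C = 3 + 0 = 3)
W(P) = 3 + 6*P
1/((31916 - W(O(-9))) - 58250) = 1/((31916 - (3 + 6*(-9))) - 58250) = 1/((31916 - (3 - 54)) - 58250) = 1/((31916 - 1*(-51)) - 58250) = 1/((31916 + 51) - 58250) = 1/(31967 - 58250) = 1/(-26283) = -1/26283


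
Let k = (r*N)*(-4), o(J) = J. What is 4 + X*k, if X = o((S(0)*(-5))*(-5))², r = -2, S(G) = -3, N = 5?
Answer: 225004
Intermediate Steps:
X = 5625 (X = (-3*(-5)*(-5))² = (15*(-5))² = (-75)² = 5625)
k = 40 (k = -2*5*(-4) = -10*(-4) = 40)
4 + X*k = 4 + 5625*40 = 4 + 225000 = 225004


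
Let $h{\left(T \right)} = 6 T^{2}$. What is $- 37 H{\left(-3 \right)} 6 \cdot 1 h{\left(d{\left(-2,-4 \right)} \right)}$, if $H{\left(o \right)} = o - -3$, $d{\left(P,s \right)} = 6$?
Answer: $0$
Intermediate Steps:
$H{\left(o \right)} = 3 + o$ ($H{\left(o \right)} = o + 3 = 3 + o$)
$- 37 H{\left(-3 \right)} 6 \cdot 1 h{\left(d{\left(-2,-4 \right)} \right)} = - 37 \left(3 - 3\right) 6 \cdot 1 \cdot 6 \cdot 6^{2} = \left(-37\right) 0 \cdot 6 \cdot 6 \cdot 36 = 0 \cdot 6 \cdot 216 = 0 \cdot 1296 = 0$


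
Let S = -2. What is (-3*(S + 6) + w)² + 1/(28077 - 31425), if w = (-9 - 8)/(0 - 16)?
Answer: 25633061/214272 ≈ 119.63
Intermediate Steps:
w = 17/16 (w = -17/(-16) = -17*(-1/16) = 17/16 ≈ 1.0625)
(-3*(S + 6) + w)² + 1/(28077 - 31425) = (-3*(-2 + 6) + 17/16)² + 1/(28077 - 31425) = (-3*4 + 17/16)² + 1/(-3348) = (-12 + 17/16)² - 1/3348 = (-175/16)² - 1/3348 = 30625/256 - 1/3348 = 25633061/214272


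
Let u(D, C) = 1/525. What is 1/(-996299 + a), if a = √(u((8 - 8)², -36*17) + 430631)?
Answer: -523056975/521120915054249 - 10*√1186926699/521120915054249 ≈ -1.0044e-6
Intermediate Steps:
u(D, C) = 1/525
a = 2*√1186926699/105 (a = √(1/525 + 430631) = √(226081276/525) = 2*√1186926699/105 ≈ 656.22)
1/(-996299 + a) = 1/(-996299 + 2*√1186926699/105)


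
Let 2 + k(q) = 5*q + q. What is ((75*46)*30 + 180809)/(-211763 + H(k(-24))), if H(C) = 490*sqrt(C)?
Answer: -60206126767/44878622769 - 139311410*I*sqrt(146)/44878622769 ≈ -1.3415 - 0.037508*I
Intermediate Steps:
k(q) = -2 + 6*q (k(q) = -2 + (5*q + q) = -2 + 6*q)
((75*46)*30 + 180809)/(-211763 + H(k(-24))) = ((75*46)*30 + 180809)/(-211763 + 490*sqrt(-2 + 6*(-24))) = (3450*30 + 180809)/(-211763 + 490*sqrt(-2 - 144)) = (103500 + 180809)/(-211763 + 490*sqrt(-146)) = 284309/(-211763 + 490*(I*sqrt(146))) = 284309/(-211763 + 490*I*sqrt(146))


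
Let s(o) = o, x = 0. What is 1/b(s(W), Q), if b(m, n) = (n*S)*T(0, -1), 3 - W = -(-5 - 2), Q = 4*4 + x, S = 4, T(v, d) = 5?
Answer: 1/320 ≈ 0.0031250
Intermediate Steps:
Q = 16 (Q = 4*4 + 0 = 16 + 0 = 16)
W = -4 (W = 3 - (-1)*(-5 - 2) = 3 - (-1)*(-7) = 3 - 1*7 = 3 - 7 = -4)
b(m, n) = 20*n (b(m, n) = (n*4)*5 = (4*n)*5 = 20*n)
1/b(s(W), Q) = 1/(20*16) = 1/320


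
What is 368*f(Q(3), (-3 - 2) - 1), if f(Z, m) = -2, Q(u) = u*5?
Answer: -736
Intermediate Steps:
Q(u) = 5*u
368*f(Q(3), (-3 - 2) - 1) = 368*(-2) = -736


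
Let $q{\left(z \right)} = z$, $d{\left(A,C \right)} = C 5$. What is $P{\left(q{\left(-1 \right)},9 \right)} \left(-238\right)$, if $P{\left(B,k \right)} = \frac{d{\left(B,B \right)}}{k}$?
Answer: $\frac{1190}{9} \approx 132.22$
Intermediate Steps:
$d{\left(A,C \right)} = 5 C$
$P{\left(B,k \right)} = \frac{5 B}{k}$
$P{\left(q{\left(-1 \right)},9 \right)} \left(-238\right) = 5 \left(-1\right) \frac{1}{9} \left(-238\right) = \left(- \frac{5}{9}\right) \left(-238\right) = \frac{1190}{9}$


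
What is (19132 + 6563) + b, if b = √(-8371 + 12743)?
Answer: 25695 + 2*√1093 ≈ 25761.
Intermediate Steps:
b = 2*√1093 (b = √4372 = 2*√1093 ≈ 66.121)
(19132 + 6563) + b = (19132 + 6563) + 2*√1093 = 25695 + 2*√1093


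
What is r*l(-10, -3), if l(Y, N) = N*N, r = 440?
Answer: 3960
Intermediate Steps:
l(Y, N) = N**2
r*l(-10, -3) = 440*(-3)**2 = 440*9 = 3960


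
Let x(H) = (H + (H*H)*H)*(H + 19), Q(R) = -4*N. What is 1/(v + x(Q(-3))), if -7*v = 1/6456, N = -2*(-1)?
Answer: -45192/258498241 ≈ -0.00017483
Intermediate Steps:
N = 2
Q(R) = -8 (Q(R) = -4*2 = -8)
x(H) = (19 + H)*(H + H³) (x(H) = (H + H²*H)*(19 + H) = (H + H³)*(19 + H) = (19 + H)*(H + H³))
v = -1/45192 (v = -⅐/6456 = -⅐*1/6456 = -1/45192 ≈ -2.2128e-5)
1/(v + x(Q(-3))) = 1/(-1/45192 - 8*(19 - 8 + (-8)³ + 19*(-8)²)) = 1/(-1/45192 - 8*(19 - 8 - 512 + 19*64)) = 1/(-1/45192 - 8*(19 - 8 - 512 + 1216)) = 1/(-1/45192 - 8*715) = 1/(-1/45192 - 5720) = 1/(-258498241/45192) = -45192/258498241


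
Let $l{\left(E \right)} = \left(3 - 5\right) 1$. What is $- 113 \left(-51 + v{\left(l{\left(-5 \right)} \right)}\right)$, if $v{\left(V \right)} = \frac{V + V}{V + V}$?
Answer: $5650$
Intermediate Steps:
$l{\left(E \right)} = -2$ ($l{\left(E \right)} = \left(-2\right) 1 = -2$)
$v{\left(V \right)} = 1$ ($v{\left(V \right)} = \frac{2 V}{2 V} = 2 V \frac{1}{2 V} = 1$)
$- 113 \left(-51 + v{\left(l{\left(-5 \right)} \right)}\right) = - 113 \left(-51 + 1\right) = \left(-113\right) \left(-50\right) = 5650$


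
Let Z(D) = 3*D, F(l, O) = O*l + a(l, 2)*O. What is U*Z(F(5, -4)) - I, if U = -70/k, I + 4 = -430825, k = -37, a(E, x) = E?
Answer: 15932273/37 ≈ 4.3060e+5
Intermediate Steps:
I = -430829 (I = -4 - 430825 = -430829)
F(l, O) = 2*O*l (F(l, O) = O*l + l*O = O*l + O*l = 2*O*l)
U = 70/37 (U = -70/(-37) = -70*(-1/37) = 70/37 ≈ 1.8919)
U*Z(F(5, -4)) - I = 70*(3*(2*(-4)*5))/37 - 1*(-430829) = 70*(3*(-40))/37 + 430829 = (70/37)*(-120) + 430829 = -8400/37 + 430829 = 15932273/37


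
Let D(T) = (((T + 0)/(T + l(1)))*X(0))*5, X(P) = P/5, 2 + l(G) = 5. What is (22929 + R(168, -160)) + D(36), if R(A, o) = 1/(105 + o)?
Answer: 1261094/55 ≈ 22929.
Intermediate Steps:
l(G) = 3 (l(G) = -2 + 5 = 3)
X(P) = P/5 (X(P) = P*(⅕) = P/5)
D(T) = 0 (D(T) = (((T + 0)/(T + 3))*((⅕)*0))*5 = ((T/(3 + T))*0)*5 = 0*5 = 0)
(22929 + R(168, -160)) + D(36) = (22929 + 1/(105 - 160)) + 0 = (22929 + 1/(-55)) + 0 = (22929 - 1/55) + 0 = 1261094/55 + 0 = 1261094/55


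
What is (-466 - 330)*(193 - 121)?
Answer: -57312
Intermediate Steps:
(-466 - 330)*(193 - 121) = -796*72 = -57312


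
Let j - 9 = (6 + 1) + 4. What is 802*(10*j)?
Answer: 160400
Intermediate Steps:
j = 20 (j = 9 + ((6 + 1) + 4) = 9 + (7 + 4) = 9 + 11 = 20)
802*(10*j) = 802*(10*20) = 802*200 = 160400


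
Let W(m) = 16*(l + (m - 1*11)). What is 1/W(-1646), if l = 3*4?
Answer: -1/26320 ≈ -3.7994e-5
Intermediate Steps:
l = 12
W(m) = 16 + 16*m (W(m) = 16*(12 + (m - 1*11)) = 16*(12 + (m - 11)) = 16*(12 + (-11 + m)) = 16*(1 + m) = 16 + 16*m)
1/W(-1646) = 1/(16 + 16*(-1646)) = 1/(16 - 26336) = 1/(-26320) = -1/26320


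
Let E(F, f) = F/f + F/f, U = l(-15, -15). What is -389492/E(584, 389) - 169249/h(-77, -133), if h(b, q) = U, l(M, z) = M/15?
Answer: 11542611/292 ≈ 39530.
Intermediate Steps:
l(M, z) = M/15 (l(M, z) = M*(1/15) = M/15)
U = -1 (U = (1/15)*(-15) = -1)
E(F, f) = 2*F/f
h(b, q) = -1
-389492/E(584, 389) - 169249/h(-77, -133) = -389492/(2*584/389) - 169249/(-1) = -389492/(2*584*(1/389)) - 169249*(-1) = -389492/1168/389 + 169249 = -389492*389/1168 + 169249 = -37878097/292 + 169249 = 11542611/292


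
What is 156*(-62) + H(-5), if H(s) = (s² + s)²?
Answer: -9272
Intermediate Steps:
H(s) = (s + s²)²
156*(-62) + H(-5) = 156*(-62) + (-5)²*(1 - 5)² = -9672 + 25*(-4)² = -9672 + 25*16 = -9672 + 400 = -9272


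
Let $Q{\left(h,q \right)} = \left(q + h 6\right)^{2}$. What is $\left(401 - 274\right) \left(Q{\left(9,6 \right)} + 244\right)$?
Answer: $488188$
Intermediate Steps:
$Q{\left(h,q \right)} = \left(q + 6 h\right)^{2}$
$\left(401 - 274\right) \left(Q{\left(9,6 \right)} + 244\right) = \left(401 - 274\right) \left(\left(6 + 6 \cdot 9\right)^{2} + 244\right) = 127 \left(\left(6 + 54\right)^{2} + 244\right) = 127 \left(60^{2} + 244\right) = 127 \left(3600 + 244\right) = 127 \cdot 3844 = 488188$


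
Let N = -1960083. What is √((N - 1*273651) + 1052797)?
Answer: I*√1180937 ≈ 1086.7*I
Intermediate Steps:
√((N - 1*273651) + 1052797) = √((-1960083 - 1*273651) + 1052797) = √((-1960083 - 273651) + 1052797) = √(-2233734 + 1052797) = √(-1180937) = I*√1180937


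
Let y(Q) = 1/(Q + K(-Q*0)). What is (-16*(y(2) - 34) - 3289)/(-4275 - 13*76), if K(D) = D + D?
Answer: 2753/5263 ≈ 0.52309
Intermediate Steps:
K(D) = 2*D
y(Q) = 1/Q (y(Q) = 1/(Q + 2*(-Q*0)) = 1/(Q + 2*(-1*0)) = 1/(Q + 2*0) = 1/(Q + 0) = 1/Q)
(-16*(y(2) - 34) - 3289)/(-4275 - 13*76) = (-16*(1/2 - 34) - 3289)/(-4275 - 13*76) = (-16*(1/2 - 34) - 3289)/(-4275 - 988) = (-16*(-67/2) - 3289)/(-5263) = (536 - 3289)*(-1/5263) = -2753*(-1/5263) = 2753/5263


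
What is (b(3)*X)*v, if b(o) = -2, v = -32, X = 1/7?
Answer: 64/7 ≈ 9.1429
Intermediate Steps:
X = 1/7 ≈ 0.14286
(b(3)*X)*v = -2*1/7*(-32) = -2/7*(-32) = 64/7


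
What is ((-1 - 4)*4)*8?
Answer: -160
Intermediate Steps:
((-1 - 4)*4)*8 = -5*4*8 = -20*8 = -160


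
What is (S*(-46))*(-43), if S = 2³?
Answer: 15824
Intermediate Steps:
S = 8
(S*(-46))*(-43) = (8*(-46))*(-43) = -368*(-43) = 15824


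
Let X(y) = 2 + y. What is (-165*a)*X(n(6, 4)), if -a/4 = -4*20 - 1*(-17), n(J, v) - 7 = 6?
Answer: -623700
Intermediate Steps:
n(J, v) = 13 (n(J, v) = 7 + 6 = 13)
a = 252 (a = -4*(-4*20 - 1*(-17)) = -4*(-80 + 17) = -4*(-63) = 252)
(-165*a)*X(n(6, 4)) = (-165*252)*(2 + 13) = -41580*15 = -623700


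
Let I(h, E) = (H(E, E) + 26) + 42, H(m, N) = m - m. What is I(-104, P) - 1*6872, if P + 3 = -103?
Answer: -6804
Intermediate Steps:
P = -106 (P = -3 - 103 = -106)
H(m, N) = 0
I(h, E) = 68 (I(h, E) = (0 + 26) + 42 = 26 + 42 = 68)
I(-104, P) - 1*6872 = 68 - 1*6872 = 68 - 6872 = -6804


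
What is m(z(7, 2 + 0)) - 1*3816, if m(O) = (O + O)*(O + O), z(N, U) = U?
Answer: -3800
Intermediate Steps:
m(O) = 4*O² (m(O) = (2*O)*(2*O) = 4*O²)
m(z(7, 2 + 0)) - 1*3816 = 4*(2 + 0)² - 1*3816 = 4*2² - 3816 = 4*4 - 3816 = 16 - 3816 = -3800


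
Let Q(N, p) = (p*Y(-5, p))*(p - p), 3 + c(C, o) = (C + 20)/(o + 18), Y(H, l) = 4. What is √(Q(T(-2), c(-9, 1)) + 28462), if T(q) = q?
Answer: √28462 ≈ 168.71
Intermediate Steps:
c(C, o) = -3 + (20 + C)/(18 + o) (c(C, o) = -3 + (C + 20)/(o + 18) = -3 + (20 + C)/(18 + o))
Q(N, p) = 0 (Q(N, p) = (p*4)*(p - p) = (4*p)*0 = 0)
√(Q(T(-2), c(-9, 1)) + 28462) = √(0 + 28462) = √28462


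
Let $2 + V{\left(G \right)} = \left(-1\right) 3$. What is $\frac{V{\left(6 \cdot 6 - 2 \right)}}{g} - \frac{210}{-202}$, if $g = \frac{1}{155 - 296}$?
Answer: $\frac{71310}{101} \approx 706.04$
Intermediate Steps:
$V{\left(G \right)} = -5$ ($V{\left(G \right)} = -2 - 3 = -5$)
$g = - \frac{1}{141}$ ($g = \frac{1}{-141} = - \frac{1}{141} \approx -0.0070922$)
$\frac{V{\left(6 \cdot 6 - 2 \right)}}{g} - \frac{210}{-202} = - \frac{5}{- \frac{1}{141}} - \frac{210}{-202} = \left(-5\right) \left(-141\right) - - \frac{105}{101} = 705 + \frac{105}{101} = \frac{71310}{101}$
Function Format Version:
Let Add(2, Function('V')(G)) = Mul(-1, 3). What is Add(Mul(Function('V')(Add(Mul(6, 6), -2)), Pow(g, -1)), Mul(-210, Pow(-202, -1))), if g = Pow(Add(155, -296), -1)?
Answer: Rational(71310, 101) ≈ 706.04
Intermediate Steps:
Function('V')(G) = -5 (Function('V')(G) = Add(-2, Mul(-1, 3)) = Add(-2, -3) = -5)
g = Rational(-1, 141) (g = Pow(-141, -1) = Rational(-1, 141) ≈ -0.0070922)
Add(Mul(Function('V')(Add(Mul(6, 6), -2)), Pow(g, -1)), Mul(-210, Pow(-202, -1))) = Add(Mul(-5, Pow(Rational(-1, 141), -1)), Mul(-210, Pow(-202, -1))) = Add(Mul(-5, -141), Mul(-210, Rational(-1, 202))) = Add(705, Rational(105, 101)) = Rational(71310, 101)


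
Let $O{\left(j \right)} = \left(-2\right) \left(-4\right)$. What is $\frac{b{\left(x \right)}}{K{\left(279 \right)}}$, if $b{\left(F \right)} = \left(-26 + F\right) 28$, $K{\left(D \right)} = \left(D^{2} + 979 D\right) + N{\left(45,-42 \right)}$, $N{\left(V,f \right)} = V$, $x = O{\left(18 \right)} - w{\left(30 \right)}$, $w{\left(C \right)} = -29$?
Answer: $\frac{308}{351027} \approx 0.00087743$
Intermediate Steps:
$O{\left(j \right)} = 8$
$x = 37$ ($x = 8 - -29 = 8 + 29 = 37$)
$K{\left(D \right)} = 45 + D^{2} + 979 D$ ($K{\left(D \right)} = \left(D^{2} + 979 D\right) + 45 = 45 + D^{2} + 979 D$)
$b{\left(F \right)} = -728 + 28 F$
$\frac{b{\left(x \right)}}{K{\left(279 \right)}} = \frac{-728 + 28 \cdot 37}{45 + 279^{2} + 979 \cdot 279} = \frac{-728 + 1036}{45 + 77841 + 273141} = \frac{308}{351027}$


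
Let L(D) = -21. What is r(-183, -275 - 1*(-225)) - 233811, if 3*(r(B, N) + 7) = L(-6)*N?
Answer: -233468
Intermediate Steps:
r(B, N) = -7 - 7*N (r(B, N) = -7 + (-21*N)/3 = -7 - 7*N)
r(-183, -275 - 1*(-225)) - 233811 = (-7 - 7*(-275 - 1*(-225))) - 233811 = (-7 - 7*(-275 + 225)) - 233811 = (-7 - 7*(-50)) - 233811 = (-7 + 350) - 233811 = 343 - 233811 = -233468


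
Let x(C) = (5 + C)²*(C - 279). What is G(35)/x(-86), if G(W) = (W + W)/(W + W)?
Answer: -1/2394765 ≈ -4.1758e-7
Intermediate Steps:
x(C) = (5 + C)²*(-279 + C)
G(W) = 1 (G(W) = (2*W)/((2*W)) = (2*W)*(1/(2*W)) = 1)
G(35)/x(-86) = 1/((5 - 86)²*(-279 - 86)) = 1/((-81)²*(-365)) = 1/(6561*(-365)) = 1/(-2394765) = 1*(-1/2394765) = -1/2394765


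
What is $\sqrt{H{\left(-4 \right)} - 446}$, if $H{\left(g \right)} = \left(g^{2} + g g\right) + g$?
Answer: $i \sqrt{418} \approx 20.445 i$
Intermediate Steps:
$H{\left(g \right)} = g + 2 g^{2}$ ($H{\left(g \right)} = \left(g^{2} + g^{2}\right) + g = 2 g^{2} + g = g + 2 g^{2}$)
$\sqrt{H{\left(-4 \right)} - 446} = \sqrt{- 4 \left(1 + 2 \left(-4\right)\right) - 446} = \sqrt{- 4 \left(1 - 8\right) - 446} = \sqrt{\left(-4\right) \left(-7\right) - 446} = \sqrt{28 - 446} = \sqrt{-418} = i \sqrt{418}$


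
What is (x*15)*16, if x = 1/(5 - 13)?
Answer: -30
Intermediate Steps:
x = -⅛ (x = 1/(-8) = -⅛ ≈ -0.12500)
(x*15)*16 = -⅛*15*16 = -15/8*16 = -30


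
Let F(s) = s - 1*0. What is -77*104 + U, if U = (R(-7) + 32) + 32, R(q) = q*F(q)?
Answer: -7895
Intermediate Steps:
F(s) = s (F(s) = s + 0 = s)
R(q) = q**2 (R(q) = q*q = q**2)
U = 113 (U = ((-7)**2 + 32) + 32 = (49 + 32) + 32 = 81 + 32 = 113)
-77*104 + U = -77*104 + 113 = -8008 + 113 = -7895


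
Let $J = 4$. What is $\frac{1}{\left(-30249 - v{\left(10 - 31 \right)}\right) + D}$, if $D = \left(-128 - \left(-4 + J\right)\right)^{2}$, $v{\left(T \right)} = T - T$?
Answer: $- \frac{1}{13865} \approx -7.2124 \cdot 10^{-5}$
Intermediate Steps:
$v{\left(T \right)} = 0$
$D = 16384$ ($D = \left(-128 + \left(\left(-1\right) 4 + 4\right)\right)^{2} = \left(-128 + \left(-4 + 4\right)\right)^{2} = \left(-128 + 0\right)^{2} = \left(-128\right)^{2} = 16384$)
$\frac{1}{\left(-30249 - v{\left(10 - 31 \right)}\right) + D} = \frac{1}{\left(-30249 - 0\right) + 16384} = \frac{1}{\left(-30249 + 0\right) + 16384} = \frac{1}{-30249 + 16384} = \frac{1}{-13865} = - \frac{1}{13865}$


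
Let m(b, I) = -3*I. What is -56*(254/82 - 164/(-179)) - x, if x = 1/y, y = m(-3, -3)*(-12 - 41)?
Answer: -786848045/3500703 ≈ -224.77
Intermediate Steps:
y = -477 (y = (-3*(-3))*(-12 - 41) = 9*(-53) = -477)
x = -1/477 (x = 1/(-477) = -1/477 ≈ -0.0020964)
-56*(254/82 - 164/(-179)) - x = -56*(254/82 - 164/(-179)) - 1*(-1/477) = -56*(254*(1/82) - 164*(-1/179)) + 1/477 = -56*(127/41 + 164/179) + 1/477 = -56*29457/7339 + 1/477 = -1649592/7339 + 1/477 = -786848045/3500703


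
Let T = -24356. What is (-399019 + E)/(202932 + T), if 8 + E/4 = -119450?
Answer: -876851/178576 ≈ -4.9102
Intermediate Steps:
E = -477832 (E = -32 + 4*(-119450) = -32 - 477800 = -477832)
(-399019 + E)/(202932 + T) = (-399019 - 477832)/(202932 - 24356) = -876851/178576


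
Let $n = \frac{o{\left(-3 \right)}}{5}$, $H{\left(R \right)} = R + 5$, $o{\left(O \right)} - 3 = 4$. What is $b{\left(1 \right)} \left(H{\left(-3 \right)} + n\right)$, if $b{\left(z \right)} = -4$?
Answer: $- \frac{68}{5} \approx -13.6$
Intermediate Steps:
$o{\left(O \right)} = 7$ ($o{\left(O \right)} = 3 + 4 = 7$)
$H{\left(R \right)} = 5 + R$
$n = \frac{7}{5} \approx 1.4$
$b{\left(1 \right)} \left(H{\left(-3 \right)} + n\right) = - 4 \left(\left(5 - 3\right) + \frac{7}{5}\right) = - 4 \left(2 + \frac{7}{5}\right) = \left(-4\right) \frac{17}{5} = - \frac{68}{5}$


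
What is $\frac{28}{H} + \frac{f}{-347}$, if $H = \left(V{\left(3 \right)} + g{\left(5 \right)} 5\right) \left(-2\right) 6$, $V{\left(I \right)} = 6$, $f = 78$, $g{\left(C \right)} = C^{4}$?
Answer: $- \frac{735083}{3259371} \approx -0.22553$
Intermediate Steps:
$H = -37572$ ($H = \left(6 + 5^{4} \cdot 5\right) \left(-2\right) 6 = \left(6 + 625 \cdot 5\right) \left(-2\right) 6 = \left(6 + 3125\right) \left(-2\right) 6 = 3131 \left(-2\right) 6 = \left(-6262\right) 6 = -37572$)
$\frac{28}{H} + \frac{f}{-347} = \frac{28}{-37572} + \frac{78}{-347} = 28 \left(- \frac{1}{37572}\right) + 78 \left(- \frac{1}{347}\right) = - \frac{7}{9393} - \frac{78}{347} = - \frac{735083}{3259371}$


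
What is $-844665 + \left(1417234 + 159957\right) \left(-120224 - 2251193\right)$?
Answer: $-3740178394312$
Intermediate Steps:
$-844665 + \left(1417234 + 159957\right) \left(-120224 - 2251193\right) = -844665 + 1577191 \left(-2371417\right) = -844665 - 3740177549647 = -3740178394312$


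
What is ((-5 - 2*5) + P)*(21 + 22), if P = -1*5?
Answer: -860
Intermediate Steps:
P = -5
((-5 - 2*5) + P)*(21 + 22) = ((-5 - 2*5) - 5)*(21 + 22) = ((-5 - 10) - 5)*43 = (-15 - 5)*43 = -20*43 = -860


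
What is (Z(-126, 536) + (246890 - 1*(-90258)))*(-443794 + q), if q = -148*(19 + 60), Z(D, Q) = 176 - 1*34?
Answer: -153630872940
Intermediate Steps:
Z(D, Q) = 142 (Z(D, Q) = 176 - 34 = 142)
q = -11692 (q = -148*79 = -11692)
(Z(-126, 536) + (246890 - 1*(-90258)))*(-443794 + q) = (142 + (246890 - 1*(-90258)))*(-443794 - 11692) = (142 + (246890 + 90258))*(-455486) = (142 + 337148)*(-455486) = 337290*(-455486) = -153630872940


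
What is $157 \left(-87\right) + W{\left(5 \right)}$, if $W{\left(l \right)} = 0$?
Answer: $-13659$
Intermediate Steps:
$157 \left(-87\right) + W{\left(5 \right)} = 157 \left(-87\right) + 0 = -13659 + 0 = -13659$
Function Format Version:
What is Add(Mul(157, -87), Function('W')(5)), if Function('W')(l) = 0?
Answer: -13659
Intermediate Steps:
Add(Mul(157, -87), Function('W')(5)) = Add(Mul(157, -87), 0) = Add(-13659, 0) = -13659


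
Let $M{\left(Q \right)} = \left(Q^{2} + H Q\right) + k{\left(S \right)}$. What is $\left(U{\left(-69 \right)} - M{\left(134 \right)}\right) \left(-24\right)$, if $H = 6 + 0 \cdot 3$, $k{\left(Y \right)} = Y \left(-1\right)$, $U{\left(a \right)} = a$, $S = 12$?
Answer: $451608$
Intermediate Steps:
$k{\left(Y \right)} = - Y$
$H = 6$ ($H = 6 + 0 = 6$)
$M{\left(Q \right)} = -12 + Q^{2} + 6 Q$ ($M{\left(Q \right)} = \left(Q^{2} + 6 Q\right) - 12 = -12 + Q^{2} + 6 Q$)
$\left(U{\left(-69 \right)} - M{\left(134 \right)}\right) \left(-24\right) = \left(-69 - \left(-12 + 134^{2} + 6 \cdot 134\right)\right) \left(-24\right) = \left(-69 - \left(-12 + 17956 + 804\right)\right) \left(-24\right) = \left(-69 - 18748\right) \left(-24\right) = \left(-18817\right) \left(-24\right) = 451608$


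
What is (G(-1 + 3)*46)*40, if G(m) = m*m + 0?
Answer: 7360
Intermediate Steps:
G(m) = m**2 (G(m) = m**2 + 0 = m**2)
(G(-1 + 3)*46)*40 = ((-1 + 3)**2*46)*40 = (2**2*46)*40 = (4*46)*40 = 184*40 = 7360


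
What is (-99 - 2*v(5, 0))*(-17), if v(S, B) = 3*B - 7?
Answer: 1445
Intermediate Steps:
v(S, B) = -7 + 3*B
(-99 - 2*v(5, 0))*(-17) = (-99 - 2*(-7 + 3*0))*(-17) = (-99 - 2*(-7 + 0))*(-17) = (-99 - 2*(-7))*(-17) = (-99 + 14)*(-17) = -85*(-17) = 1445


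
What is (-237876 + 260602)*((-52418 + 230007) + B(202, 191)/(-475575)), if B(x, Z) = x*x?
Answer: 1919366324716346/475575 ≈ 4.0359e+9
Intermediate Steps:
B(x, Z) = x²
(-237876 + 260602)*((-52418 + 230007) + B(202, 191)/(-475575)) = (-237876 + 260602)*((-52418 + 230007) + 202²/(-475575)) = 22726*(177589 + 40804*(-1/475575)) = 22726*(177589 - 40804/475575) = 22726*(84456847871/475575) = 1919366324716346/475575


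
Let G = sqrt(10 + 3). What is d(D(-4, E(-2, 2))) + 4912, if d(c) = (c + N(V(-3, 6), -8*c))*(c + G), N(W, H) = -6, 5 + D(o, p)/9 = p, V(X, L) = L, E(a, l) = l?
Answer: 5803 - 33*sqrt(13) ≈ 5684.0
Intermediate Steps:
D(o, p) = -45 + 9*p
G = sqrt(13) ≈ 3.6056
d(c) = (-6 + c)*(c + sqrt(13)) (d(c) = (c - 6)*(c + sqrt(13)) = (-6 + c)*(c + sqrt(13)))
d(D(-4, E(-2, 2))) + 4912 = ((-45 + 9*2)**2 - 6*(-45 + 9*2) - 6*sqrt(13) + (-45 + 9*2)*sqrt(13)) + 4912 = ((-45 + 18)**2 - 6*(-45 + 18) - 6*sqrt(13) + (-45 + 18)*sqrt(13)) + 4912 = ((-27)**2 - 6*(-27) - 6*sqrt(13) - 27*sqrt(13)) + 4912 = (729 + 162 - 6*sqrt(13) - 27*sqrt(13)) + 4912 = (891 - 33*sqrt(13)) + 4912 = 5803 - 33*sqrt(13)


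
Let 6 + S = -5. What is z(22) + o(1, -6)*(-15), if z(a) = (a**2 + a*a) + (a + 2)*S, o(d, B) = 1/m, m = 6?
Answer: 1403/2 ≈ 701.50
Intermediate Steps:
S = -11 (S = -6 - 5 = -11)
o(d, B) = 1/6
z(a) = -22 - 11*a + 2*a**2 (z(a) = (a**2 + a*a) + (a + 2)*(-11) = (a**2 + a**2) + (2 + a)*(-11) = 2*a**2 + (-22 - 11*a) = -22 - 11*a + 2*a**2)
z(22) + o(1, -6)*(-15) = (-22 - 11*22 + 2*22**2) + (1/6)*(-15) = (-22 - 242 + 2*484) - 5/2 = (-22 - 242 + 968) - 5/2 = 704 - 5/2 = 1403/2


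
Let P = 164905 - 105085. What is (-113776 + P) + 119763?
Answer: 65807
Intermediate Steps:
P = 59820
(-113776 + P) + 119763 = (-113776 + 59820) + 119763 = -53956 + 119763 = 65807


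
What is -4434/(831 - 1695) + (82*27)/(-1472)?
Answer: 24031/6624 ≈ 3.6279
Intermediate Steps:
-4434/(831 - 1695) + (82*27)/(-1472) = -4434/(-864) + 2214*(-1/1472) = -4434*(-1/864) - 1107/736 = 739/144 - 1107/736 = 24031/6624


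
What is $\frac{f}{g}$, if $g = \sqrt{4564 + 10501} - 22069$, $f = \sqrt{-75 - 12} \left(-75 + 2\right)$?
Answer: $\frac{73 i \sqrt{1310655}}{487025696} + \frac{1611037 i \sqrt{87}}{487025696} \approx 0.031026 i$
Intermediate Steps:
$f = - 73 i \sqrt{87}$ ($f = \sqrt{-75 - 12} \left(-73\right) = \sqrt{-87} \left(-73\right) = i \sqrt{87} \left(-73\right) = - 73 i \sqrt{87} \approx - 680.9 i$)
$g = -22069 + \sqrt{15065}$ ($g = \sqrt{15065} - 22069 = -22069 + \sqrt{15065} \approx -21946.0$)
$\frac{f}{g} = \frac{\left(-73\right) i \sqrt{87}}{-22069 + \sqrt{15065}} = - \frac{73 i \sqrt{87}}{-22069 + \sqrt{15065}}$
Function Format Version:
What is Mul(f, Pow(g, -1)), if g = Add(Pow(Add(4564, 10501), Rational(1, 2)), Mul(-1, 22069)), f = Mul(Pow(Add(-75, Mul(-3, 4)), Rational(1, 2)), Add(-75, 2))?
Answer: Add(Mul(Rational(73, 487025696), I, Pow(1310655, Rational(1, 2))), Mul(Rational(1611037, 487025696), I, Pow(87, Rational(1, 2)))) ≈ Mul(0.031026, I)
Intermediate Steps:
f = Mul(-73, I, Pow(87, Rational(1, 2))) (f = Mul(Pow(Add(-75, -12), Rational(1, 2)), -73) = Mul(Pow(-87, Rational(1, 2)), -73) = Mul(Mul(I, Pow(87, Rational(1, 2))), -73) = Mul(-73, I, Pow(87, Rational(1, 2))) ≈ Mul(-680.90, I))
g = Add(-22069, Pow(15065, Rational(1, 2))) (g = Add(Pow(15065, Rational(1, 2)), -22069) = Add(-22069, Pow(15065, Rational(1, 2))) ≈ -21946.)
Mul(f, Pow(g, -1)) = Mul(Mul(-73, I, Pow(87, Rational(1, 2))), Pow(Add(-22069, Pow(15065, Rational(1, 2))), -1)) = Mul(-73, I, Pow(87, Rational(1, 2)), Pow(Add(-22069, Pow(15065, Rational(1, 2))), -1))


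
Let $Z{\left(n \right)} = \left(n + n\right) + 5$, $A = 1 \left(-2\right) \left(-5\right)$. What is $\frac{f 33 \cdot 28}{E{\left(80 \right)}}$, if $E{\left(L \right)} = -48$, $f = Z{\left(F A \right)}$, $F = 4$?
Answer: $- \frac{6545}{4} \approx -1636.3$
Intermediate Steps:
$A = 10$ ($A = \left(-2\right) \left(-5\right) = 10$)
$Z{\left(n \right)} = 5 + 2 n$ ($Z{\left(n \right)} = 2 n + 5 = 5 + 2 n$)
$f = 85$ ($f = 5 + 2 \cdot 4 \cdot 10 = 5 + 2 \cdot 40 = 5 + 80 = 85$)
$\frac{f 33 \cdot 28}{E{\left(80 \right)}} = \frac{85 \cdot 33 \cdot 28}{-48} = 2805 \cdot 28 \left(- \frac{1}{48}\right) = 78540 \left(- \frac{1}{48}\right) = - \frac{6545}{4}$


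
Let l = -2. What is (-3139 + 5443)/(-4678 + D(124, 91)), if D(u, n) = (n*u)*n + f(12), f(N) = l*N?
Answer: 384/170357 ≈ 0.0022541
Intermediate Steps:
f(N) = -2*N
D(u, n) = -24 + u*n² (D(u, n) = (n*u)*n - 2*12 = u*n² - 24 = -24 + u*n²)
(-3139 + 5443)/(-4678 + D(124, 91)) = (-3139 + 5443)/(-4678 + (-24 + 124*91²)) = 2304/(-4678 + (-24 + 124*8281)) = 2304/(-4678 + (-24 + 1026844)) = 2304/(-4678 + 1026820) = 2304/1022142 = 2304*(1/1022142) = 384/170357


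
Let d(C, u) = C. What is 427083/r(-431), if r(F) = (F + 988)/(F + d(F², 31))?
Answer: 79151292390/557 ≈ 1.4210e+8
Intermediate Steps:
r(F) = (988 + F)/(F + F²) (r(F) = (F + 988)/(F + F²) = (988 + F)/(F + F²))
427083/r(-431) = 427083/(((988 - 431)/((-431)*(1 - 431)))) = 427083/((-1/431*557/(-430))) = 427083/((-1/431*(-1/430)*557)) = 427083/(557/185330) = 427083*(185330/557) = 79151292390/557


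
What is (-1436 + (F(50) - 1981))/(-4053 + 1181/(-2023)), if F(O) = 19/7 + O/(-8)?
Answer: 1107159/1312064 ≈ 0.84383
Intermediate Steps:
F(O) = 19/7 - O/8 (F(O) = 19*(⅐) + O*(-⅛) = 19/7 - O/8)
(-1436 + (F(50) - 1981))/(-4053 + 1181/(-2023)) = (-1436 + ((19/7 - ⅛*50) - 1981))/(-4053 + 1181/(-2023)) = (-1436 + ((19/7 - 25/4) - 1981))/(-4053 + 1181*(-1/2023)) = (-1436 + (-99/28 - 1981))/(-4053 - 1181/2023) = (-1436 - 55567/28)/(-8200400/2023) = -95775/28*(-2023/8200400) = 1107159/1312064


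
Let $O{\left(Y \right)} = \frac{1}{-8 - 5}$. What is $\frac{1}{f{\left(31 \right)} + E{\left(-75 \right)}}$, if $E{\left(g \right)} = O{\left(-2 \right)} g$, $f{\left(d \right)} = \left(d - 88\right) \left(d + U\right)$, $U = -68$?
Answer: $\frac{13}{27492} \approx 0.00047286$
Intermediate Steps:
$O{\left(Y \right)} = - \frac{1}{13}$ ($O{\left(Y \right)} = \frac{1}{-13} = - \frac{1}{13}$)
$f{\left(d \right)} = \left(-88 + d\right) \left(-68 + d\right)$ ($f{\left(d \right)} = \left(d - 88\right) \left(d - 68\right) = \left(-88 + d\right) \left(-68 + d\right)$)
$E{\left(g \right)} = - \frac{g}{13}$
$\frac{1}{f{\left(31 \right)} + E{\left(-75 \right)}} = \frac{1}{\left(5984 + 31^{2} - 4836\right) - - \frac{75}{13}} = \frac{1}{\left(5984 + 961 - 4836\right) + \frac{75}{13}} = \frac{1}{2109 + \frac{75}{13}} = \frac{1}{\frac{27492}{13}} = \frac{13}{27492}$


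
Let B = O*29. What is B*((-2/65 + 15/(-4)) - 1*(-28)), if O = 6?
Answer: 547839/130 ≈ 4214.1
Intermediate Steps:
B = 174 (B = 6*29 = 174)
B*((-2/65 + 15/(-4)) - 1*(-28)) = 174*((-2/65 + 15/(-4)) - 1*(-28)) = 174*((-2*1/65 + 15*(-¼)) + 28) = 174*((-2/65 - 15/4) + 28) = 174*(-983/260 + 28) = 174*(6297/260) = 547839/130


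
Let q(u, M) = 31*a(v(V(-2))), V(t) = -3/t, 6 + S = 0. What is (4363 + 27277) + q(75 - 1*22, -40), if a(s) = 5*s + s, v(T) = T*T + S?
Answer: 61885/2 ≈ 30943.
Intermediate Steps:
S = -6 (S = -6 + 0 = -6)
v(T) = -6 + T² (v(T) = T*T - 6 = T² - 6 = -6 + T²)
a(s) = 6*s
q(u, M) = -1395/2 (q(u, M) = 31*(6*(-6 + (-3/(-2))²)) = 31*(6*(-6 + (-3*(-½))²)) = 31*(6*(-6 + (3/2)²)) = 31*(6*(-6 + 9/4)) = 31*(6*(-15/4)) = 31*(-45/2) = -1395/2)
(4363 + 27277) + q(75 - 1*22, -40) = (4363 + 27277) - 1395/2 = 31640 - 1395/2 = 61885/2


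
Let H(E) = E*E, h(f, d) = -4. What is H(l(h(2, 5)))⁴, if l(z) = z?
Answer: 65536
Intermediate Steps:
H(E) = E²
H(l(h(2, 5)))⁴ = ((-4)²)⁴ = 16⁴ = 65536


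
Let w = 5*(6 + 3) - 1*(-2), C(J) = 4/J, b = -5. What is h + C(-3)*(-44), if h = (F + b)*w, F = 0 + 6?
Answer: 317/3 ≈ 105.67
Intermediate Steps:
F = 6
w = 47 (w = 5*9 + 2 = 45 + 2 = 47)
h = 47 (h = (6 - 5)*47 = 1*47 = 47)
h + C(-3)*(-44) = 47 + (4/(-3))*(-44) = 47 + (4*(-⅓))*(-44) = 47 - 4/3*(-44) = 47 + 176/3 = 317/3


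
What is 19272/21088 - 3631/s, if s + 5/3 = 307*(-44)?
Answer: 126348309/106834444 ≈ 1.1827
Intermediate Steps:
s = -40529/3 (s = -5/3 + 307*(-44) = -5/3 - 13508 = -40529/3 ≈ -13510.)
19272/21088 - 3631/s = 19272/21088 - 3631/(-40529/3) = 19272*(1/21088) - 3631*(-3/40529) = 2409/2636 + 10893/40529 = 126348309/106834444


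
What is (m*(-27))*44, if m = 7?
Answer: -8316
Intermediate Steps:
(m*(-27))*44 = (7*(-27))*44 = -189*44 = -8316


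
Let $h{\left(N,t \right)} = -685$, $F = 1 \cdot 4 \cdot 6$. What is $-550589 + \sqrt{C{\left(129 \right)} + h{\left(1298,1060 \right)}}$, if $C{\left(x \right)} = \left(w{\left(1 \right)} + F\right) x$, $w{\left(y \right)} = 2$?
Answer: $-550589 + \sqrt{2669} \approx -5.5054 \cdot 10^{5}$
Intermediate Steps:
$F = 24$ ($F = 4 \cdot 6 = 24$)
$C{\left(x \right)} = 26 x$ ($C{\left(x \right)} = \left(2 + 24\right) x = 26 x$)
$-550589 + \sqrt{C{\left(129 \right)} + h{\left(1298,1060 \right)}} = -550589 + \sqrt{26 \cdot 129 - 685} = -550589 + \sqrt{3354 - 685} = -550589 + \sqrt{2669}$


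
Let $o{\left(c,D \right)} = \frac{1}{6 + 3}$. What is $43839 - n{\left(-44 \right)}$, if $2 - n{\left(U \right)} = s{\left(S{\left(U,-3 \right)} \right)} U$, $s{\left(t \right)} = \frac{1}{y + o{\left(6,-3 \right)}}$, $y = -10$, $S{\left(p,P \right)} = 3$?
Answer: $\frac{3901889}{89} \approx 43841.0$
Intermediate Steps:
$o{\left(c,D \right)} = \frac{1}{9}$
$s{\left(t \right)} = - \frac{9}{89}$ ($s{\left(t \right)} = \frac{1}{-10 + \frac{1}{9}} = \frac{1}{- \frac{89}{9}} = - \frac{9}{89}$)
$n{\left(U \right)} = 2 + \frac{9 U}{89}$ ($n{\left(U \right)} = 2 - - \frac{9 U}{89} = 2 + \frac{9 U}{89}$)
$43839 - n{\left(-44 \right)} = 43839 - \left(2 + \frac{9}{89} \left(-44\right)\right) = 43839 - \left(2 - \frac{396}{89}\right) = 43839 - - \frac{218}{89} = 43839 + \frac{218}{89} = \frac{3901889}{89}$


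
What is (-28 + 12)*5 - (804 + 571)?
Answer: -1455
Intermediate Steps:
(-28 + 12)*5 - (804 + 571) = -16*5 - 1*1375 = -80 - 1375 = -1455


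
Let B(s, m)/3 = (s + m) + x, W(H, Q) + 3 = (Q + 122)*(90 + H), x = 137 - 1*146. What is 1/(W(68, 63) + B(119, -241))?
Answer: 1/28834 ≈ 3.4681e-5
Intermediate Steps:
x = -9 (x = 137 - 146 = -9)
W(H, Q) = -3 + (90 + H)*(122 + Q) (W(H, Q) = -3 + (Q + 122)*(90 + H) = -3 + (122 + Q)*(90 + H) = -3 + (90 + H)*(122 + Q))
B(s, m) = -27 + 3*m + 3*s (B(s, m) = 3*((s + m) - 9) = 3*((m + s) - 9) = 3*(-9 + m + s) = -27 + 3*m + 3*s)
1/(W(68, 63) + B(119, -241)) = 1/((10977 + 90*63 + 122*68 + 68*63) + (-27 + 3*(-241) + 3*119)) = 1/((10977 + 5670 + 8296 + 4284) + (-27 - 723 + 357)) = 1/(29227 - 393) = 1/28834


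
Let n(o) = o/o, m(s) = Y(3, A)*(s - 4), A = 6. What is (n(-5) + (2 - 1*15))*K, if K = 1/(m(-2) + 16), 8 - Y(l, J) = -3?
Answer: 6/25 ≈ 0.24000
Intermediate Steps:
Y(l, J) = 11 (Y(l, J) = 8 - 1*(-3) = 8 + 3 = 11)
m(s) = -44 + 11*s (m(s) = 11*(s - 4) = 11*(-4 + s) = -44 + 11*s)
n(o) = 1
K = -1/50 (K = 1/((-44 + 11*(-2)) + 16) = 1/((-44 - 22) + 16) = 1/(-66 + 16) = 1/(-50) = -1/50 ≈ -0.020000)
(n(-5) + (2 - 1*15))*K = (1 + (2 - 1*15))*(-1/50) = (1 + (2 - 15))*(-1/50) = (1 - 13)*(-1/50) = -12*(-1/50) = 6/25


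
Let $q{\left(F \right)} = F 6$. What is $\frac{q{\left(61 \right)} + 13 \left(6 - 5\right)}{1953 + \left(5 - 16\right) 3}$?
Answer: $\frac{379}{1920} \approx 0.1974$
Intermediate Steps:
$q{\left(F \right)} = 6 F$
$\frac{q{\left(61 \right)} + 13 \left(6 - 5\right)}{1953 + \left(5 - 16\right) 3} = \frac{6 \cdot 61 + 13 \left(6 - 5\right)}{1953 + \left(5 - 16\right) 3} = \frac{366 + 13 \cdot 1}{1953 - 33} = \frac{366 + 13}{1953 - 33} = \frac{379}{1920}$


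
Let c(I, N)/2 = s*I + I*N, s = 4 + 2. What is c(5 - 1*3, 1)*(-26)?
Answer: -728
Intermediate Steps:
s = 6
c(I, N) = 12*I + 2*I*N (c(I, N) = 2*(6*I + I*N) = 12*I + 2*I*N)
c(5 - 1*3, 1)*(-26) = (2*(5 - 1*3)*(6 + 1))*(-26) = (2*(5 - 3)*7)*(-26) = (2*2*7)*(-26) = 28*(-26) = -728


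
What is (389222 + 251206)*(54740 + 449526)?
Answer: 322946065848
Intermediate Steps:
(389222 + 251206)*(54740 + 449526) = 640428*504266 = 322946065848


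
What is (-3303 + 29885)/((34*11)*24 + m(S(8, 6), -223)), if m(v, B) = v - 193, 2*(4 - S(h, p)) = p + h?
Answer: 13291/4390 ≈ 3.0276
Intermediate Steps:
S(h, p) = 4 - h/2 - p/2 (S(h, p) = 4 - (p + h)/2 = 4 - (h + p)/2 = 4 + (-h/2 - p/2) = 4 - h/2 - p/2)
m(v, B) = -193 + v
(-3303 + 29885)/((34*11)*24 + m(S(8, 6), -223)) = (-3303 + 29885)/((34*11)*24 + (-193 + (4 - ½*8 - ½*6))) = 26582/(374*24 + (-193 + (4 - 4 - 3))) = 26582/(8976 + (-193 - 3)) = 26582/(8976 - 196) = 26582/8780 = 26582*(1/8780) = 13291/4390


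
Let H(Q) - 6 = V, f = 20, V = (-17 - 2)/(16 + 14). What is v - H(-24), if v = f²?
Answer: 11839/30 ≈ 394.63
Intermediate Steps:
V = -19/30 ≈ -0.63333
H(Q) = 161/30 (H(Q) = 6 - 19/30 = 161/30)
v = 400 (v = 20² = 400)
v - H(-24) = 400 - 1*161/30 = 400 - 161/30 = 11839/30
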